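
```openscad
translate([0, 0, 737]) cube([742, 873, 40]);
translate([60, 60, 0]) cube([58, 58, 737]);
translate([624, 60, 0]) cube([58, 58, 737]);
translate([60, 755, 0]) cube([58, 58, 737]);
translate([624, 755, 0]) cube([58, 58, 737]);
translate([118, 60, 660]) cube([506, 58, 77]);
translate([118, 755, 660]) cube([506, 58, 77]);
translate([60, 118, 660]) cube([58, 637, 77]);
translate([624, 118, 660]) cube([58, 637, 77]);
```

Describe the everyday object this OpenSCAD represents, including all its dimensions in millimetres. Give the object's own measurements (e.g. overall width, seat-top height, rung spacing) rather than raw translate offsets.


A table: top 742 mm (x) × 873 mm (y), 40 mm thick, upper face at z = 777 mm, on four 58×58 mm square legs, each inset 60 mm from the nearest pair of top edges from z = 0 to the bottom of the top. Four apron rails, 58 mm thick and 77 mm tall, run between adjacent legs with their top edges flush with the underside of the top and their outer faces flush with the legs' outer faces.


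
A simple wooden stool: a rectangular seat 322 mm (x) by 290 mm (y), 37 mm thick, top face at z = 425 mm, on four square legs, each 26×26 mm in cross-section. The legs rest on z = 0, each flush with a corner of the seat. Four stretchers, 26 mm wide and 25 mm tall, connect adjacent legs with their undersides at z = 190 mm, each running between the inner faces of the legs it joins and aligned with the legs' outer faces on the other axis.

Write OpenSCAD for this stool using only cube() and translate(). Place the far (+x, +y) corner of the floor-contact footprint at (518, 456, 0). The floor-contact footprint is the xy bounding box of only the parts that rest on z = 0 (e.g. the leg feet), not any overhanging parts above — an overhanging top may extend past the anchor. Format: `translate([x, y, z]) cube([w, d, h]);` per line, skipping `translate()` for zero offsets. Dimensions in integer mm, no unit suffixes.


// leg_h = 425 - 37 = 388
// stretcher span = 322 - 2*26 = 270
translate([196, 166, 388]) cube([322, 290, 37]);
translate([196, 166, 0]) cube([26, 26, 388]);
translate([492, 166, 0]) cube([26, 26, 388]);
translate([196, 430, 0]) cube([26, 26, 388]);
translate([492, 430, 0]) cube([26, 26, 388]);
translate([222, 166, 190]) cube([270, 26, 25]);
translate([222, 430, 190]) cube([270, 26, 25]);
translate([196, 192, 190]) cube([26, 238, 25]);
translate([492, 192, 190]) cube([26, 238, 25]);


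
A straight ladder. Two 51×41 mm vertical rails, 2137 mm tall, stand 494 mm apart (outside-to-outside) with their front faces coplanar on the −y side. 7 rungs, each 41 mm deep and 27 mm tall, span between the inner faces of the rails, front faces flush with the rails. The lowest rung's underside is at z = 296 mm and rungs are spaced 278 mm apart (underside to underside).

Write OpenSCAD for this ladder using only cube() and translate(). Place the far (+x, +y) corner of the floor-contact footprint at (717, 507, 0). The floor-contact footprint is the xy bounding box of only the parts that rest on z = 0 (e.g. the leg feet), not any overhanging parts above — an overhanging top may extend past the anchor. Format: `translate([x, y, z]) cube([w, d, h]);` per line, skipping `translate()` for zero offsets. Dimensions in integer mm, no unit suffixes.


translate([223, 466, 0]) cube([51, 41, 2137]);
translate([666, 466, 0]) cube([51, 41, 2137]);
translate([274, 466, 296]) cube([392, 41, 27]);
translate([274, 466, 574]) cube([392, 41, 27]);
translate([274, 466, 852]) cube([392, 41, 27]);
translate([274, 466, 1130]) cube([392, 41, 27]);
translate([274, 466, 1408]) cube([392, 41, 27]);
translate([274, 466, 1686]) cube([392, 41, 27]);
translate([274, 466, 1964]) cube([392, 41, 27]);


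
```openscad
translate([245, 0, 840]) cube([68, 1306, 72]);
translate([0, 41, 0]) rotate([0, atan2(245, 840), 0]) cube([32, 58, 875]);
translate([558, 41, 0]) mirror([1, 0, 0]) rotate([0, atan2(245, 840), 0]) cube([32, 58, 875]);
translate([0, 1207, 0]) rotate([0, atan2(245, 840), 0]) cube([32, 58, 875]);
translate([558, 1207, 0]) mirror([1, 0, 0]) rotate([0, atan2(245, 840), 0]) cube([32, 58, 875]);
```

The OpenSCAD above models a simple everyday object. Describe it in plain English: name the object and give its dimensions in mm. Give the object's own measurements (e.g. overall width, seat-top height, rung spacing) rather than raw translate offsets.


A sawhorse. A 68×1306×72 mm beam (x, y, z) sits on two A-frame leg pairs. Each pair is two raked legs of 32×58 mm section (58 mm along y) splaying symmetrically in x. Each leg rises 840 mm vertically over 245 mm of horizontal reach and is 875 mm long along its own axis. Every leg's outer bottom edge rests on the floor and its outer top edge meets a bottom edge of the beam — the left legs (tilting toward +x) meet the beam's −x bottom edge, the right legs (their mirror images, tilting toward −x) meet its +x bottom edge — so the leg tops tuck under the beam, the beam's underside is 840 mm above the floor, and the feet are 558 mm apart outside-to-outside with the beam centred between them. The two leg pairs are set in 41 mm from either end of the beam.


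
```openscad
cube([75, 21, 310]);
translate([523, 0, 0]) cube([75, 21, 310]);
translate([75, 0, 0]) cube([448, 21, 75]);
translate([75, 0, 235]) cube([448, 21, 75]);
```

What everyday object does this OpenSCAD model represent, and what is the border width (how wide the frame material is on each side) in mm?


A picture frame. The border width is 75 mm.

Four thin pieces enclosing a rectangular opening — a picture frame. The two full-height stiles are 310 mm tall; the top rail sits at z = 235 and is 75 mm tall, so the border above the opening is 310 − 235 = 75 mm, matching the stile x-width.


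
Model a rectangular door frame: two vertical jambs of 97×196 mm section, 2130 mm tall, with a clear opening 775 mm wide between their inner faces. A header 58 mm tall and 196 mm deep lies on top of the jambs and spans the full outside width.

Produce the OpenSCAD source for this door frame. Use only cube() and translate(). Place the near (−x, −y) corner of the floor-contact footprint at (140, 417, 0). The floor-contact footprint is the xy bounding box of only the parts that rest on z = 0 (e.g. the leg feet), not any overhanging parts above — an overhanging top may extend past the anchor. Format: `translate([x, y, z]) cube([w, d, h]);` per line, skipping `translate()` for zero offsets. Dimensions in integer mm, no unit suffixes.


translate([140, 417, 0]) cube([97, 196, 2130]);
translate([1012, 417, 0]) cube([97, 196, 2130]);
translate([140, 417, 2130]) cube([969, 196, 58]);


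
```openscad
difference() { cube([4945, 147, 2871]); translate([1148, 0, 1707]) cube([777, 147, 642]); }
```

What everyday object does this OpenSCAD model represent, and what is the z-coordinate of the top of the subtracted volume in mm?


A wall with a window opening. The window head height is 2349 mm.

A wall with a rectangular opening subtracted — a window. Sill at z = 1707, opening 642 mm tall, so the head is at 1707 + 642 = 2349 mm.


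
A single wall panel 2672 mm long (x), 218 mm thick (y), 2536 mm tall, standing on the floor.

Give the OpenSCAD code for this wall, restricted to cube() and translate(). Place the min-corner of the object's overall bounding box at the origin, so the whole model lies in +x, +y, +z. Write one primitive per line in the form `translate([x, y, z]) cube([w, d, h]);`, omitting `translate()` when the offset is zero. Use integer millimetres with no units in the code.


cube([2672, 218, 2536]);


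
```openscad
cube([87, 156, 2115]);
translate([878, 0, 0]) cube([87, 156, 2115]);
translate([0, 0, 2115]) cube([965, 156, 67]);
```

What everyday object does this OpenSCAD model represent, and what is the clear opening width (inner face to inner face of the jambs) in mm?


A door frame. The clear opening width is 791 mm.

Two 2115 mm tall posts with a header on top — a door frame. The left jamb is 87 mm wide at x = 0; the right jamb starts at x = 878. The clear opening is 878 − 87 = 791 mm.


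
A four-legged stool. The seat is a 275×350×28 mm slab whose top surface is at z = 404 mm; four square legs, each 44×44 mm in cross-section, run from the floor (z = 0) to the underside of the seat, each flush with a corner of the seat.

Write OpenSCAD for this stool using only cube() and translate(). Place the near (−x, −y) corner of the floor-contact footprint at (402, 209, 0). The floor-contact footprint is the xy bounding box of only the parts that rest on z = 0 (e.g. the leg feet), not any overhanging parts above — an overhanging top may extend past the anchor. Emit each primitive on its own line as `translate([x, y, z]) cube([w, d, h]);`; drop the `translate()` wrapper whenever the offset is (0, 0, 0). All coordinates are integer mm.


// leg_h = 404 - 28 = 376
translate([402, 209, 376]) cube([275, 350, 28]);
translate([402, 209, 0]) cube([44, 44, 376]);
translate([633, 209, 0]) cube([44, 44, 376]);
translate([402, 515, 0]) cube([44, 44, 376]);
translate([633, 515, 0]) cube([44, 44, 376]);


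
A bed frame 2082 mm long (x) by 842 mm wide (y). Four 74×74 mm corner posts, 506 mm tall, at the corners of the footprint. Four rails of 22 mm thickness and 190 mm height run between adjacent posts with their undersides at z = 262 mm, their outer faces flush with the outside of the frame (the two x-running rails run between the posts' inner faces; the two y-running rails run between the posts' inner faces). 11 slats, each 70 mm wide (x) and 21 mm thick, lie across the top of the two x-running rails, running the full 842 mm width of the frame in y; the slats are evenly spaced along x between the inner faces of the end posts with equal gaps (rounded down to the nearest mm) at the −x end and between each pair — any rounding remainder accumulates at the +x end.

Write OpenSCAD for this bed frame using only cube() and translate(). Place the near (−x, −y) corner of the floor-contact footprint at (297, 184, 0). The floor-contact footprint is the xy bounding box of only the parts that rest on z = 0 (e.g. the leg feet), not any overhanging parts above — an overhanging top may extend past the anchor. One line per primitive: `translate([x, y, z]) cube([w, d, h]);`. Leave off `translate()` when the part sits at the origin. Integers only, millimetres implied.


translate([297, 184, 0]) cube([74, 74, 506]);
translate([297, 952, 0]) cube([74, 74, 506]);
translate([2305, 184, 0]) cube([74, 74, 506]);
translate([2305, 952, 0]) cube([74, 74, 506]);
translate([371, 184, 262]) cube([1934, 22, 190]);
translate([371, 1004, 262]) cube([1934, 22, 190]);
translate([297, 258, 262]) cube([22, 694, 190]);
translate([2357, 258, 262]) cube([22, 694, 190]);
translate([468, 184, 452]) cube([70, 842, 21]);
translate([635, 184, 452]) cube([70, 842, 21]);
translate([802, 184, 452]) cube([70, 842, 21]);
translate([969, 184, 452]) cube([70, 842, 21]);
translate([1136, 184, 452]) cube([70, 842, 21]);
translate([1303, 184, 452]) cube([70, 842, 21]);
translate([1470, 184, 452]) cube([70, 842, 21]);
translate([1637, 184, 452]) cube([70, 842, 21]);
translate([1804, 184, 452]) cube([70, 842, 21]);
translate([1971, 184, 452]) cube([70, 842, 21]);
translate([2138, 184, 452]) cube([70, 842, 21]);


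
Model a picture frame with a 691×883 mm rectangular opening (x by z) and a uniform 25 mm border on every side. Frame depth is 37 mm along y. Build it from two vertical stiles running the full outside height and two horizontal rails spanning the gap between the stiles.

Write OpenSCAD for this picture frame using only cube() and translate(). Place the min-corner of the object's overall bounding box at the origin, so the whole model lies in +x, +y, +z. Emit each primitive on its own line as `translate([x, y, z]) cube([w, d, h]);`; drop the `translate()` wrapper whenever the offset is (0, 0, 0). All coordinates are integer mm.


cube([25, 37, 933]);
translate([716, 0, 0]) cube([25, 37, 933]);
translate([25, 0, 0]) cube([691, 37, 25]);
translate([25, 0, 908]) cube([691, 37, 25]);


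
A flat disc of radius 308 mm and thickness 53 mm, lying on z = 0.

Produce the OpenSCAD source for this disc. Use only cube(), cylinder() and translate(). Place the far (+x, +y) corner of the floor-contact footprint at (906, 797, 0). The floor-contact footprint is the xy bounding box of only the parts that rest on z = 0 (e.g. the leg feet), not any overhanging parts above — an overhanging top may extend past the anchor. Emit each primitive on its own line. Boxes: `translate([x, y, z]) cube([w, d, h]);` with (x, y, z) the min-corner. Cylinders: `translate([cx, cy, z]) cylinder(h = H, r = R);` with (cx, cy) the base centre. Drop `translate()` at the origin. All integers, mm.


translate([598, 489, 0]) cylinder(h = 53, r = 308);


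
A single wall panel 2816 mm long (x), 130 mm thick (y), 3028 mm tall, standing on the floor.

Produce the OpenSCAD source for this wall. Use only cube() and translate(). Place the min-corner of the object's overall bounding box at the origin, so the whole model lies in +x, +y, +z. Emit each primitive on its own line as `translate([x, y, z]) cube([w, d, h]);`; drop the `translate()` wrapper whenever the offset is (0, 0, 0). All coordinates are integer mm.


cube([2816, 130, 3028]);


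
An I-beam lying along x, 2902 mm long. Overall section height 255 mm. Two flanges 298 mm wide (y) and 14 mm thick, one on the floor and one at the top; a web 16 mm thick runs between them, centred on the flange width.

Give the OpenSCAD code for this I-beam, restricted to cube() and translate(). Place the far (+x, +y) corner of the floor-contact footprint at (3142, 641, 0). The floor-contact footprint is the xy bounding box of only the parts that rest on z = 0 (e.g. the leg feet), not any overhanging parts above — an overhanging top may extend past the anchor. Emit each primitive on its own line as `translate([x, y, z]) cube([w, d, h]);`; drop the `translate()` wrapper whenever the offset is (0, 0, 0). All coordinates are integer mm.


translate([240, 343, 0]) cube([2902, 298, 14]);
translate([240, 484, 14]) cube([2902, 16, 227]);
translate([240, 343, 241]) cube([2902, 298, 14]);


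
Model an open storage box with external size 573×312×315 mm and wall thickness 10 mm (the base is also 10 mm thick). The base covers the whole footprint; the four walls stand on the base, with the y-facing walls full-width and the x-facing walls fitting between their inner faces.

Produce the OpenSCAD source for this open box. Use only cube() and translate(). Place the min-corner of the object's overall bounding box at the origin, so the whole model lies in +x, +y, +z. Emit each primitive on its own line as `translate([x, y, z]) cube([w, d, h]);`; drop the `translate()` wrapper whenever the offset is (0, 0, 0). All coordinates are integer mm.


cube([573, 312, 10]);
translate([0, 0, 10]) cube([573, 10, 305]);
translate([0, 302, 10]) cube([573, 10, 305]);
translate([0, 10, 10]) cube([10, 292, 305]);
translate([563, 10, 10]) cube([10, 292, 305]);


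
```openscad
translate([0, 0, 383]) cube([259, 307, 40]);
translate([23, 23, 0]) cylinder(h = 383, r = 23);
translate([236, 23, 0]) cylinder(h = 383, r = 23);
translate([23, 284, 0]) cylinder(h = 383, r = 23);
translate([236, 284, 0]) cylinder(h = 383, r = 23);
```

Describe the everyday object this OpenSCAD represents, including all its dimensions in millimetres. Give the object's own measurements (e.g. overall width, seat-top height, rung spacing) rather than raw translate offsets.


A four-legged stool. The seat is a 259×307×40 mm slab whose top surface is at z = 423 mm; four round legs, each 46 mm in diameter, run from the floor (z = 0) to the underside of the seat, each leg's axis is inset half a diameter from the nearest pair of seat edges (so the leg's bounding box is flush with the corner).


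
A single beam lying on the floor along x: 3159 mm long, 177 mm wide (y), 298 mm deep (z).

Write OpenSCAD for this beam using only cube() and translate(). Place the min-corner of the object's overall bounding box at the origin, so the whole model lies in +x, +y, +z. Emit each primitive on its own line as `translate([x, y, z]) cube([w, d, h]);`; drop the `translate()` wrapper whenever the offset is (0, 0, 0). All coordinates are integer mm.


cube([3159, 177, 298]);


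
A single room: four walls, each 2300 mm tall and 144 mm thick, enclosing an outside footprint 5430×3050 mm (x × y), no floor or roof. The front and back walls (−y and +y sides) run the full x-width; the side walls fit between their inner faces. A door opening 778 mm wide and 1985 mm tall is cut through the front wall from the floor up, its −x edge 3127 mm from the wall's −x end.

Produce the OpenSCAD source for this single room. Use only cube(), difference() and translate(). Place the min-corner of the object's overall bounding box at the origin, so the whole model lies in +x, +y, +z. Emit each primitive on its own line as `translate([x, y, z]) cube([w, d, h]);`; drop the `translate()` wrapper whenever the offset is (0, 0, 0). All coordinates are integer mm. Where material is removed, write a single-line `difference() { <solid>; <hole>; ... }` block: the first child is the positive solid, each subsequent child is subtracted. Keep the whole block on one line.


difference() { cube([5430, 144, 2300]); translate([3127, 0, 0]) cube([778, 144, 1985]); }
translate([0, 2906, 0]) cube([5430, 144, 2300]);
translate([0, 144, 0]) cube([144, 2762, 2300]);
translate([5286, 144, 0]) cube([144, 2762, 2300]);


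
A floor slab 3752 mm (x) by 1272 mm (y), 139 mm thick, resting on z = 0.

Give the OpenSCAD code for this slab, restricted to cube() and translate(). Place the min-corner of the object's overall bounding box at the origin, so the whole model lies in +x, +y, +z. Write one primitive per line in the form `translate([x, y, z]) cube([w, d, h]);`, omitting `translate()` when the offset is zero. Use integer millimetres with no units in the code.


cube([3752, 1272, 139]);


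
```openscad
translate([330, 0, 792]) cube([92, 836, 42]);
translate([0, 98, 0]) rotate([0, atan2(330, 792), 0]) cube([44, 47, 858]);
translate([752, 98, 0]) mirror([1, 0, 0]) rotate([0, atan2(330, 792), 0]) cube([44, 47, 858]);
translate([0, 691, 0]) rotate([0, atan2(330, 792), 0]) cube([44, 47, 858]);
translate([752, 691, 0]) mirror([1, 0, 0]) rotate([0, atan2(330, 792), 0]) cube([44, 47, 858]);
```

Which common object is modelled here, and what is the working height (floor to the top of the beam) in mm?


A sawhorse. The overall height is 834 mm.

A beam across two mirrored pairs of raked legs — a sawhorse. The beam's underside is at z = 792 (matching the legs' vertical rise in atan2(330, 792)) and the beam is 42 mm tall, so its top is at 792 + 42 = 834 mm. The raked legs top out at the beam's underside, so that is the highest point.


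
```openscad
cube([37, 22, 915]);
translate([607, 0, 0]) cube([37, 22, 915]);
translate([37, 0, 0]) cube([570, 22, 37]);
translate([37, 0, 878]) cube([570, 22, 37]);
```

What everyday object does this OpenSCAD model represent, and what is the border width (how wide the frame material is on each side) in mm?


A picture frame. The border width is 37 mm.

Four thin pieces enclosing a rectangular opening — a picture frame. The two full-height stiles are 915 mm tall; the top rail sits at z = 878 and is 37 mm tall, so the border above the opening is 915 − 878 = 37 mm, matching the stile x-width.


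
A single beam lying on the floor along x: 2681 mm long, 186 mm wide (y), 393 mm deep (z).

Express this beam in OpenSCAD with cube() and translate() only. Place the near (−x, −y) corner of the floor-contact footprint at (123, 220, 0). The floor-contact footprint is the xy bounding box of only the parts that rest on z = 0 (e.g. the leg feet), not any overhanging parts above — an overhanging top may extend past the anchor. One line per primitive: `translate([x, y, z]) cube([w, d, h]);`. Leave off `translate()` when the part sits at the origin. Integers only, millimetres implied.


translate([123, 220, 0]) cube([2681, 186, 393]);


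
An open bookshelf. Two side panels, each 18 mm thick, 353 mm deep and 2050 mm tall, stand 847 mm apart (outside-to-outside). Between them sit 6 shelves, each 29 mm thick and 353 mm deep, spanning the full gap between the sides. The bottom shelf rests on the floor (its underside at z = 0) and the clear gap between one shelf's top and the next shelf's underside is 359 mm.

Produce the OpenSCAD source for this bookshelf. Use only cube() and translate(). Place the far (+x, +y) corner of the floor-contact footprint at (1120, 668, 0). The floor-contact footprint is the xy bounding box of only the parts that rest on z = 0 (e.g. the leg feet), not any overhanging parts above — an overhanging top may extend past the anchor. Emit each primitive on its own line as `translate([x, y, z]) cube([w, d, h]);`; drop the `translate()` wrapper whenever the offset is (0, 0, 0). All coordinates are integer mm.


translate([273, 315, 0]) cube([18, 353, 2050]);
translate([1102, 315, 0]) cube([18, 353, 2050]);
translate([291, 315, 0]) cube([811, 353, 29]);
translate([291, 315, 388]) cube([811, 353, 29]);
translate([291, 315, 776]) cube([811, 353, 29]);
translate([291, 315, 1164]) cube([811, 353, 29]);
translate([291, 315, 1552]) cube([811, 353, 29]);
translate([291, 315, 1940]) cube([811, 353, 29]);


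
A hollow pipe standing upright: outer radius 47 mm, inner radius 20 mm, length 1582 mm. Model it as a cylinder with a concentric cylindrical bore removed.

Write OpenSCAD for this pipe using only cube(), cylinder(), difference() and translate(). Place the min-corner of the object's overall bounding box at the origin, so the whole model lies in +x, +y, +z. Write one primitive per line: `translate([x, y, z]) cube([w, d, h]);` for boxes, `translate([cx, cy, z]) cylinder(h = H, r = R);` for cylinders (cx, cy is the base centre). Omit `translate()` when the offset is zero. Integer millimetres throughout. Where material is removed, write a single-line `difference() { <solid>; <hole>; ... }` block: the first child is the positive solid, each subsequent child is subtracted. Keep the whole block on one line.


difference() { translate([47, 47, 0]) cylinder(h = 1582, r = 47); translate([47, 47, 0]) cylinder(h = 1582, r = 20); }


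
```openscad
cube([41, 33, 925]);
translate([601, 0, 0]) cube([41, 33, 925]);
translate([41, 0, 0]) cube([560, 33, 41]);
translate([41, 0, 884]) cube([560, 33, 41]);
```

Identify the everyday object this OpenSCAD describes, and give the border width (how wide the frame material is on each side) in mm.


A picture frame. The border width is 41 mm.

Four thin pieces enclosing a rectangular opening — a picture frame. The two full-height stiles are 925 mm tall; the top rail sits at z = 884 and is 41 mm tall, so the border above the opening is 925 − 884 = 41 mm, matching the stile x-width.


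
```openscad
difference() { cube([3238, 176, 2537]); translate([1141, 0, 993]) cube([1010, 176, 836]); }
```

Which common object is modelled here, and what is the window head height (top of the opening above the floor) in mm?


A wall with a window opening. The window head height is 1829 mm.

A wall with a rectangular opening subtracted — a window. Sill at z = 993, opening 836 mm tall, so the head is at 993 + 836 = 1829 mm.


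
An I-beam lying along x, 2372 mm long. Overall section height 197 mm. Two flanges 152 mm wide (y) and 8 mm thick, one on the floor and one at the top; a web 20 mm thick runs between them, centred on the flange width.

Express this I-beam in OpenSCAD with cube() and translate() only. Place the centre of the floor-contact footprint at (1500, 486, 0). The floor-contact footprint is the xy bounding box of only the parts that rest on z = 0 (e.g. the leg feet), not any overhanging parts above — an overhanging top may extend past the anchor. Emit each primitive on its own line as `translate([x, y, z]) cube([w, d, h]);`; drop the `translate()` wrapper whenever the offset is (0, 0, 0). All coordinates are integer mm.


translate([314, 410, 0]) cube([2372, 152, 8]);
translate([314, 476, 8]) cube([2372, 20, 181]);
translate([314, 410, 189]) cube([2372, 152, 8]);


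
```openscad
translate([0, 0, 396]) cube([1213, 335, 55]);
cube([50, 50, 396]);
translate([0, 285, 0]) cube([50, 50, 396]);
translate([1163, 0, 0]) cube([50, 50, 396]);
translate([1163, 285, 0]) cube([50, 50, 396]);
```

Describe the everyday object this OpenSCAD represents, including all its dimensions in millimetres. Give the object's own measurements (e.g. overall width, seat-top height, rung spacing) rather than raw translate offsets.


A bench: a 1213×335 mm seat slab, 55 mm thick, top at z = 451 mm, on four 50×50 mm square legs flush with the seat corners and standing on z = 0.


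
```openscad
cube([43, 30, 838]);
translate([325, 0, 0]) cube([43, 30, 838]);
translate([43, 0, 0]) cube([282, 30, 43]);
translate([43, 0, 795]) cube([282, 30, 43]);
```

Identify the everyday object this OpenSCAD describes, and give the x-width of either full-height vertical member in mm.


A picture frame. The border width is 43 mm.

Four thin pieces enclosing a rectangular opening — a picture frame. The two full-height stiles are 838 mm tall; the top rail sits at z = 795 and is 43 mm tall, so the border above the opening is 838 − 795 = 43 mm, matching the stile x-width.


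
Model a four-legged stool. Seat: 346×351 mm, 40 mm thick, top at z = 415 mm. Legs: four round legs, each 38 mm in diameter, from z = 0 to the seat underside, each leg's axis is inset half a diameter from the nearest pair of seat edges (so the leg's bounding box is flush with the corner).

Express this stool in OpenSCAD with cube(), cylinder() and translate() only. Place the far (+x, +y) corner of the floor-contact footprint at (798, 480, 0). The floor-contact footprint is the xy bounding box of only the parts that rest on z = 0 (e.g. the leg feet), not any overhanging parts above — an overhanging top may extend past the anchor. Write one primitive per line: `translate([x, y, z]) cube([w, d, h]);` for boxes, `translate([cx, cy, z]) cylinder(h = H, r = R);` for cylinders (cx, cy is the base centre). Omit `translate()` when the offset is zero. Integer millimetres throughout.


translate([452, 129, 375]) cube([346, 351, 40]);
translate([471, 148, 0]) cylinder(h = 375, r = 19);
translate([779, 148, 0]) cylinder(h = 375, r = 19);
translate([471, 461, 0]) cylinder(h = 375, r = 19);
translate([779, 461, 0]) cylinder(h = 375, r = 19);


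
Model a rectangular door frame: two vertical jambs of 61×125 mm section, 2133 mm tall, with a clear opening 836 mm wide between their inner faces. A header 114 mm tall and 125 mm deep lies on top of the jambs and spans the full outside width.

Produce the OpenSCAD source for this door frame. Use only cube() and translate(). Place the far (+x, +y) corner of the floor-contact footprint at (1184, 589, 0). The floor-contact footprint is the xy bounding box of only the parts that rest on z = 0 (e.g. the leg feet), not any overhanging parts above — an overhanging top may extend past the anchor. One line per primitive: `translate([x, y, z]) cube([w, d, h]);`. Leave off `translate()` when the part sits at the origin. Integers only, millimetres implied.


translate([226, 464, 0]) cube([61, 125, 2133]);
translate([1123, 464, 0]) cube([61, 125, 2133]);
translate([226, 464, 2133]) cube([958, 125, 114]);


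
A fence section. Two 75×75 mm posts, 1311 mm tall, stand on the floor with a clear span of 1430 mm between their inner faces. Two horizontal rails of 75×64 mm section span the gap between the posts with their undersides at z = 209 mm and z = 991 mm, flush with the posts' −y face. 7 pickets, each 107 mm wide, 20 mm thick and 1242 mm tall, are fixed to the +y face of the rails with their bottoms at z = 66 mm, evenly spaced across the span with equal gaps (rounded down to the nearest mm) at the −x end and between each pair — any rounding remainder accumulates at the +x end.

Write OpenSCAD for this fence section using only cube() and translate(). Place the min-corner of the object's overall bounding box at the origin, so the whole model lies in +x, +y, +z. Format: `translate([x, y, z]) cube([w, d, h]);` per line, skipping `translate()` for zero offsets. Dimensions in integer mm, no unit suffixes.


cube([75, 75, 1311]);
translate([1505, 0, 0]) cube([75, 75, 1311]);
translate([75, 0, 209]) cube([1430, 75, 64]);
translate([75, 0, 991]) cube([1430, 75, 64]);
translate([160, 75, 66]) cube([107, 20, 1242]);
translate([352, 75, 66]) cube([107, 20, 1242]);
translate([544, 75, 66]) cube([107, 20, 1242]);
translate([736, 75, 66]) cube([107, 20, 1242]);
translate([928, 75, 66]) cube([107, 20, 1242]);
translate([1120, 75, 66]) cube([107, 20, 1242]);
translate([1312, 75, 66]) cube([107, 20, 1242]);


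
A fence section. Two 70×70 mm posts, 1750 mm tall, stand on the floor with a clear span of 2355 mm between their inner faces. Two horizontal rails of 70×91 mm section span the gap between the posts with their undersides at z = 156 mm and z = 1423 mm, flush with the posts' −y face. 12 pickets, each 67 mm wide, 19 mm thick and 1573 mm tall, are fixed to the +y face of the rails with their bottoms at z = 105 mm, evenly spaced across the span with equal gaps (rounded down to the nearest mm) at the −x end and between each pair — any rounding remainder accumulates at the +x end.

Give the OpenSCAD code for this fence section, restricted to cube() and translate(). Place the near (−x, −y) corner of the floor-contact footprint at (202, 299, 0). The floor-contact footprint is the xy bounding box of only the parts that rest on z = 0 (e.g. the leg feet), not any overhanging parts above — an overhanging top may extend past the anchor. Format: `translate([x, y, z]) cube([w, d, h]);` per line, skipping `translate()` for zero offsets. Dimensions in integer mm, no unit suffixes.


translate([202, 299, 0]) cube([70, 70, 1750]);
translate([2627, 299, 0]) cube([70, 70, 1750]);
translate([272, 299, 156]) cube([2355, 70, 91]);
translate([272, 299, 1423]) cube([2355, 70, 91]);
translate([391, 369, 105]) cube([67, 19, 1573]);
translate([577, 369, 105]) cube([67, 19, 1573]);
translate([763, 369, 105]) cube([67, 19, 1573]);
translate([949, 369, 105]) cube([67, 19, 1573]);
translate([1135, 369, 105]) cube([67, 19, 1573]);
translate([1321, 369, 105]) cube([67, 19, 1573]);
translate([1507, 369, 105]) cube([67, 19, 1573]);
translate([1693, 369, 105]) cube([67, 19, 1573]);
translate([1879, 369, 105]) cube([67, 19, 1573]);
translate([2065, 369, 105]) cube([67, 19, 1573]);
translate([2251, 369, 105]) cube([67, 19, 1573]);
translate([2437, 369, 105]) cube([67, 19, 1573]);


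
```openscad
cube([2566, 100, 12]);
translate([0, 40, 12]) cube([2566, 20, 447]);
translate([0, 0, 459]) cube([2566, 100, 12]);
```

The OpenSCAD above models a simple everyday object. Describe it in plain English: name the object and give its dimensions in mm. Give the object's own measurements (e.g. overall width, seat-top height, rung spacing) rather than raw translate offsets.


An I-beam lying along x, 2566 mm long. Overall section height 471 mm. Two flanges 100 mm wide (y) and 12 mm thick, one on the floor and one at the top; a web 20 mm thick runs between them, centred on the flange width.


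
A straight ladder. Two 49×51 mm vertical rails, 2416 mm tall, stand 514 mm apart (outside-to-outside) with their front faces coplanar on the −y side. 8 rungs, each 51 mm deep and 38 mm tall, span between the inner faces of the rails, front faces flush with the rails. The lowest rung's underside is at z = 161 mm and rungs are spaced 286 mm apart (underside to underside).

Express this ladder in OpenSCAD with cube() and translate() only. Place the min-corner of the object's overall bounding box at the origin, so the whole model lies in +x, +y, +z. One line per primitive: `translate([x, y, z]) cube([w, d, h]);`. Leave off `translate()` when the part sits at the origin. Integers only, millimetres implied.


cube([49, 51, 2416]);
translate([465, 0, 0]) cube([49, 51, 2416]);
translate([49, 0, 161]) cube([416, 51, 38]);
translate([49, 0, 447]) cube([416, 51, 38]);
translate([49, 0, 733]) cube([416, 51, 38]);
translate([49, 0, 1019]) cube([416, 51, 38]);
translate([49, 0, 1305]) cube([416, 51, 38]);
translate([49, 0, 1591]) cube([416, 51, 38]);
translate([49, 0, 1877]) cube([416, 51, 38]);
translate([49, 0, 2163]) cube([416, 51, 38]);


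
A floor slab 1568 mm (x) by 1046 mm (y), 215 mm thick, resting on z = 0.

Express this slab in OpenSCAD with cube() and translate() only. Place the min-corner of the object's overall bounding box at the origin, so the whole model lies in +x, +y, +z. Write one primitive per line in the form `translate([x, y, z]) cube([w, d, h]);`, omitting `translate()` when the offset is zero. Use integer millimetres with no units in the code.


cube([1568, 1046, 215]);


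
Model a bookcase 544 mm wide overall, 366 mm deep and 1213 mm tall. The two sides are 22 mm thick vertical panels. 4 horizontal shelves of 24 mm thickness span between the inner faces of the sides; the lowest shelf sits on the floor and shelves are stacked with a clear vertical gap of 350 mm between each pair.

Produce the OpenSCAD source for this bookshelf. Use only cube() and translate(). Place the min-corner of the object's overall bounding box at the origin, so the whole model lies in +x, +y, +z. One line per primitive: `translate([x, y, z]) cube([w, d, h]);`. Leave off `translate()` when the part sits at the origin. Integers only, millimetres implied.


cube([22, 366, 1213]);
translate([522, 0, 0]) cube([22, 366, 1213]);
translate([22, 0, 0]) cube([500, 366, 24]);
translate([22, 0, 374]) cube([500, 366, 24]);
translate([22, 0, 748]) cube([500, 366, 24]);
translate([22, 0, 1122]) cube([500, 366, 24]);


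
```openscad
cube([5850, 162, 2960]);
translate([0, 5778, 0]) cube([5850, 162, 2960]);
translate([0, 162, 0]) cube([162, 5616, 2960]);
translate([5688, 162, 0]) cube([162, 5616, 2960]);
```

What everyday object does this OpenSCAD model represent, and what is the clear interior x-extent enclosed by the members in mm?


A house (or room) frame. The interior width is 5526 mm.

Four 2960 mm walls enclosing a rectangle with no floor or roof — a room or house frame. Outside width is 5850 mm and wall thickness is 162 mm, so the interior width is 5850 − 2 × 162 = 5526 mm.


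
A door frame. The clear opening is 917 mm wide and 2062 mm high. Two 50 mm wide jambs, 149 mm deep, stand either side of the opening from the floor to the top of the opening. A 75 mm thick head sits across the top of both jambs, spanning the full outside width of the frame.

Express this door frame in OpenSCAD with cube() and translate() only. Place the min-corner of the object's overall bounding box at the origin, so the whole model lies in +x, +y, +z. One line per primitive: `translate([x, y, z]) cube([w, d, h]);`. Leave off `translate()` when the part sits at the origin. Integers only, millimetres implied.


cube([50, 149, 2062]);
translate([967, 0, 0]) cube([50, 149, 2062]);
translate([0, 0, 2062]) cube([1017, 149, 75]);


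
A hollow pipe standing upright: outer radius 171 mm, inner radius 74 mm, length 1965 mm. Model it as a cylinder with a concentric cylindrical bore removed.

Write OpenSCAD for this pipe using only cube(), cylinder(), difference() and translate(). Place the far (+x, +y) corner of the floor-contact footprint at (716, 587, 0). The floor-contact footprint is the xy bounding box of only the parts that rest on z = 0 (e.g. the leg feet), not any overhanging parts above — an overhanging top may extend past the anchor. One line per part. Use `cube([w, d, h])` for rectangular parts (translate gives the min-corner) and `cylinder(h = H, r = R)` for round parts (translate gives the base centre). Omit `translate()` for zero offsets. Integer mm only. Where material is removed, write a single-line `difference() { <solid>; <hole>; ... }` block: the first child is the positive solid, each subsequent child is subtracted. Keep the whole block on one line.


difference() { translate([545, 416, 0]) cylinder(h = 1965, r = 171); translate([545, 416, 0]) cylinder(h = 1965, r = 74); }


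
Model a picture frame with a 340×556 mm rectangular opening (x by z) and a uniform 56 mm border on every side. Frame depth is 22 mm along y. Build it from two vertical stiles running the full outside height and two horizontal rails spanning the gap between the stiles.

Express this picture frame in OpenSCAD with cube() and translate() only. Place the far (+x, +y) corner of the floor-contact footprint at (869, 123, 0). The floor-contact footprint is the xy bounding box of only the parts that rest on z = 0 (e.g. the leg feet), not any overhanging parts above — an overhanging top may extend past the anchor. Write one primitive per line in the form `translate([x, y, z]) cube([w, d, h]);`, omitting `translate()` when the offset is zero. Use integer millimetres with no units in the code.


translate([417, 101, 0]) cube([56, 22, 668]);
translate([813, 101, 0]) cube([56, 22, 668]);
translate([473, 101, 0]) cube([340, 22, 56]);
translate([473, 101, 612]) cube([340, 22, 56]);


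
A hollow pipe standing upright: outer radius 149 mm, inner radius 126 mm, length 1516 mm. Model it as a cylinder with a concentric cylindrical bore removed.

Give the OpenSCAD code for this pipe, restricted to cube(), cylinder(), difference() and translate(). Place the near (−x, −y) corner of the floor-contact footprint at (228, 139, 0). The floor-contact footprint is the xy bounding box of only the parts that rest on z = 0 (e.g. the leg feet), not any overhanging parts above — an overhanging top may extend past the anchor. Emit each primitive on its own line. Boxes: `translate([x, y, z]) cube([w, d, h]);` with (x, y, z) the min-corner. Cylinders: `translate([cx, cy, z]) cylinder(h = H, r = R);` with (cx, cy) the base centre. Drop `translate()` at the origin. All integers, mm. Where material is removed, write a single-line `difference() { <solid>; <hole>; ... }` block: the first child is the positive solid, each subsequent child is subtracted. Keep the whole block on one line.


difference() { translate([377, 288, 0]) cylinder(h = 1516, r = 149); translate([377, 288, 0]) cylinder(h = 1516, r = 126); }


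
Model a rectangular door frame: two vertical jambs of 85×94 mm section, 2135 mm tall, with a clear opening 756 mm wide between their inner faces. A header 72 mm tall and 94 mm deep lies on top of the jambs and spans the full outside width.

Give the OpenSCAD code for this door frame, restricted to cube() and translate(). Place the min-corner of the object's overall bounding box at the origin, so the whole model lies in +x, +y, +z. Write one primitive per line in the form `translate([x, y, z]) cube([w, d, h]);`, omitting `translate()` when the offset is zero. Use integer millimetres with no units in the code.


cube([85, 94, 2135]);
translate([841, 0, 0]) cube([85, 94, 2135]);
translate([0, 0, 2135]) cube([926, 94, 72]);


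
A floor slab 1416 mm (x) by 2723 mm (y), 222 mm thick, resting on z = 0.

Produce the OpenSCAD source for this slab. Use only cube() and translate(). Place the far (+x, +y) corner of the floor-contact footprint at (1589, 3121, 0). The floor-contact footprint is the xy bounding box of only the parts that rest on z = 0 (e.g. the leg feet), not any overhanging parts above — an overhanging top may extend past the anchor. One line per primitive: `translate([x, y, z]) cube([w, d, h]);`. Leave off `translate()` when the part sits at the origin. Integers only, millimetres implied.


translate([173, 398, 0]) cube([1416, 2723, 222]);


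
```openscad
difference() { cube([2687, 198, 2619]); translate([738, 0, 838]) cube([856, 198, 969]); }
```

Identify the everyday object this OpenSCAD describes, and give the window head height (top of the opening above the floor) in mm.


A wall with a window opening. The window head height is 1807 mm.

A wall with a rectangular opening subtracted — a window. Sill at z = 838, opening 969 mm tall, so the head is at 838 + 969 = 1807 mm.
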